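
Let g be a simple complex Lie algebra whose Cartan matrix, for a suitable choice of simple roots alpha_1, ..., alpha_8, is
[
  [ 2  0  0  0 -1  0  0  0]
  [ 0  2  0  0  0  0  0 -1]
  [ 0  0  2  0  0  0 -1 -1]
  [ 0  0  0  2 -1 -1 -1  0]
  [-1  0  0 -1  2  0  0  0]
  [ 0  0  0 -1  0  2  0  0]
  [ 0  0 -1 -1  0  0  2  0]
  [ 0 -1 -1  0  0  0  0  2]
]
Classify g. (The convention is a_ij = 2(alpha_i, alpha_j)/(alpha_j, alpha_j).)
type E_8

The matrix has rank 8 with 2's on the diagonal. Reading the off-diagonal entries as Dynkin edges (a single edge where a_ij = a_ji = -1; a double or triple edge where a_ij * a_ji = 2 or 3), the diagram is a chain of 7 nodes with one extra node attached to the third node from one end (E_8). One simple-root ordering that puts it in standard form is (alpha_1, alpha_6, alpha_5, alpha_4, alpha_7, alpha_3, alpha_8, alpha_2). So the algebra is type E_8.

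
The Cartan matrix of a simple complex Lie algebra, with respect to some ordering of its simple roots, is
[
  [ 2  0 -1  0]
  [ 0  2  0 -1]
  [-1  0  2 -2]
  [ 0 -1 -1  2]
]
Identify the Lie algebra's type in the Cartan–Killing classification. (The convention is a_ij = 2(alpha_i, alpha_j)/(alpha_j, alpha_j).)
F_4

The matrix has rank 4 with 2's on the diagonal. Reading the off-diagonal entries as Dynkin edges (a single edge where a_ij = a_ji = -1; a double or triple edge where a_ij * a_ji = 2 or 3), the diagram is a chain of 4 nodes with a double edge between the middle two (F_4). One simple-root ordering that puts it in standard form is (alpha_1, alpha_3, alpha_4, alpha_2). So the algebra is type F_4.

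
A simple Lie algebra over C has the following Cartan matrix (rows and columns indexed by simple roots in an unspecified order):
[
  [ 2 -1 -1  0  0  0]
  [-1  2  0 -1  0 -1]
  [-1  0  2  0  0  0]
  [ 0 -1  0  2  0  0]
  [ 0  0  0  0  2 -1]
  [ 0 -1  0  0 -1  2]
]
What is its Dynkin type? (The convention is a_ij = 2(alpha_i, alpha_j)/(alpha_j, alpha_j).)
type E_6

The matrix has rank 6 with 2's on the diagonal. Reading the off-diagonal entries as Dynkin edges (a single edge where a_ij = a_ji = -1; a double or triple edge where a_ij * a_ji = 2 or 3), the diagram is a chain of 5 nodes with one extra node attached to the third node from one end (E_6). One simple-root ordering that puts it in standard form is (alpha_3, alpha_4, alpha_1, alpha_2, alpha_6, alpha_5). So the algebra is type E_6.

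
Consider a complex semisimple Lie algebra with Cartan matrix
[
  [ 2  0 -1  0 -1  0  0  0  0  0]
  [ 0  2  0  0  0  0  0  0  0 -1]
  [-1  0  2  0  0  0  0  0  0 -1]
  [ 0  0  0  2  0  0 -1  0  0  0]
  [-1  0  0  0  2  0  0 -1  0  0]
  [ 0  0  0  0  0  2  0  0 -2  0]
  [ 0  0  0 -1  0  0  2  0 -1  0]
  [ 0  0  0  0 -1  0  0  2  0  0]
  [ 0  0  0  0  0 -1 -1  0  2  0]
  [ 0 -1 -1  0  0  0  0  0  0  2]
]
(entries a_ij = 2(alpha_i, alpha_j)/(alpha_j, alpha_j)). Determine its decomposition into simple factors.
The diagram associated to this matrix has two connected components: the simple roots {alpha_1, alpha_2, alpha_3, alpha_5, alpha_8, alpha_10} form a chain of 6 nodes with single edges (A_6), and {alpha_4, alpha_6, alpha_7, alpha_9} form a chain of 4 nodes with a double edge at one end; the terminal node there is the unique long simple root (C_4). A semisimple Lie algebra decomposes uniquely as the direct sum of simple ideals, one per connected component of its Dynkin diagram, so g ≅ A_6 ⊕ C_4 (dimension 48 + 36 = 84).

A6 ⊕ C4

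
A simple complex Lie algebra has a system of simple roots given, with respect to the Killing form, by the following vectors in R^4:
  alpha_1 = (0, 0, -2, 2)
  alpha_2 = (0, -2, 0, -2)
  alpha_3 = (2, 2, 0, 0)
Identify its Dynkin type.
A_3 (sl(4))

Compute the Cartan integers a_ij = 2(alpha_i, alpha_j)/(alpha_j, alpha_j); the resulting 3x3 Cartan matrix is
[[2, -1, 0], [-1, 2, -1], [0, -1, 2]].
All simple roots have the same length, so the diagram is simply laced. The associated Dynkin diagram is a chain of 3 nodes with single edges (A_3), so the type is A_3 (the algebra sl(4)).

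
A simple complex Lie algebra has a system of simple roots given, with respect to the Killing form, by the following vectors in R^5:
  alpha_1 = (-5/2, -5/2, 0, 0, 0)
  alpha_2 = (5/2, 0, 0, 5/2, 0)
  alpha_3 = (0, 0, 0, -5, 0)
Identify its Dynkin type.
C_3 (sp(6))

Compute the Cartan integers a_ij = 2(alpha_i, alpha_j)/(alpha_j, alpha_j); the resulting 3x3 Cartan matrix is
[[2, -1, 0], [-1, 2, -1], [0, -2, 2]].
The roots have two lengths (squared-length ratio 2:1); the short ones are alpha_{1,2}. The associated Dynkin diagram is a chain of 3 nodes with a double edge at one end; the terminal node there is the unique long simple root (C_3), so the type is C_3 (the algebra sp(6)).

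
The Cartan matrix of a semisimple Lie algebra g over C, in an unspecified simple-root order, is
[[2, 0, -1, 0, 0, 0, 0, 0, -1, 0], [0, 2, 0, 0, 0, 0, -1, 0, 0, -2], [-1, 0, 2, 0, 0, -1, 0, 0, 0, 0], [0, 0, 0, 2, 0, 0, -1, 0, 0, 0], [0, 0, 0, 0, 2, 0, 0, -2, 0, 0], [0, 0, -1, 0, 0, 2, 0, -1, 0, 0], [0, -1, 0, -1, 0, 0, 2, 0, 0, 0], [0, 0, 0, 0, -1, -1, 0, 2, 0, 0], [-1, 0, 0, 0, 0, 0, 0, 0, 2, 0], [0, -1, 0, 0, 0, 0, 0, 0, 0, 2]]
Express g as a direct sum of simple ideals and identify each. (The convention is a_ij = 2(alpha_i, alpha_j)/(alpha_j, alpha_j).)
The diagram associated to this matrix has two connected components: the simple roots {alpha_2, alpha_4, alpha_7, alpha_10} form a chain of 4 nodes with a double edge at one end; the terminal node there is the unique short simple root (B_4), and {alpha_1, alpha_3, alpha_5, alpha_6, alpha_8, alpha_9} form a chain of 6 nodes with a double edge at one end; the terminal node there is the unique long simple root (C_6). A semisimple Lie algebra decomposes uniquely as the direct sum of simple ideals, one per connected component of its Dynkin diagram, so g ≅ B_4 ⊕ C_6 (dimension 36 + 78 = 114).

B_4 ⊕ C_6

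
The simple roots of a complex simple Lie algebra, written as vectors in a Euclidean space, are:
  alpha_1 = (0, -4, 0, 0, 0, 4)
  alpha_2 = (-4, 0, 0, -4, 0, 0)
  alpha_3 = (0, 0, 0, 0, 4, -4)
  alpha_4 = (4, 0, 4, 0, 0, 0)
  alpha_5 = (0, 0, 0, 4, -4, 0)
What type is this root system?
A_5

Compute the Cartan integers a_ij = 2(alpha_i, alpha_j)/(alpha_j, alpha_j); the resulting 5x5 Cartan matrix is
[[2, 0, -1, 0, 0], [0, 2, 0, -1, -1], [-1, 0, 2, 0, -1], [0, -1, 0, 2, 0], [0, -1, -1, 0, 2]].
All simple roots have the same length, so the diagram is simply laced. The associated Dynkin diagram is a chain of 5 nodes with single edges (A_5), so the type is A_5 (the algebra sl(6)).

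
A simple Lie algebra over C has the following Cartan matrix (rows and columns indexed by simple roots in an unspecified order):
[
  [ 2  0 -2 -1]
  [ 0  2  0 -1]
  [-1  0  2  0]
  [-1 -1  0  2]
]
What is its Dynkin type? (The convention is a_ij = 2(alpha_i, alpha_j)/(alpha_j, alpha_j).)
B_4

The matrix has rank 4 with 2's on the diagonal. Reading the off-diagonal entries as Dynkin edges (a single edge where a_ij = a_ji = -1; a double or triple edge where a_ij * a_ji = 2 or 3), the diagram is a chain of 4 nodes with a double edge at one end; the terminal node there is the unique short simple root (B_4). One simple-root ordering that puts it in standard form is (alpha_2, alpha_4, alpha_1, alpha_3). So the algebra is type B_4, i.e. so(9).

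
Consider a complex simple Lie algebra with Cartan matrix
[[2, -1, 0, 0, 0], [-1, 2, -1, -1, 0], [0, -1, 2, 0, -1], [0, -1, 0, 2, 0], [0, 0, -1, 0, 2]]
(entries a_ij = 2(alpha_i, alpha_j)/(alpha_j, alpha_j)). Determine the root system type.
D_5

The matrix has rank 5 with 2's on the diagonal. Reading the off-diagonal entries as Dynkin edges (a single edge where a_ij = a_ji = -1; a double or triple edge where a_ij * a_ji = 2 or 3), the diagram is a chain of 3 nodes with a fork of two nodes at one end (D_5). One simple-root ordering that puts it in standard form is (alpha_5, alpha_3, alpha_2, alpha_4, alpha_1). So the algebra is type D_5, i.e. so(10).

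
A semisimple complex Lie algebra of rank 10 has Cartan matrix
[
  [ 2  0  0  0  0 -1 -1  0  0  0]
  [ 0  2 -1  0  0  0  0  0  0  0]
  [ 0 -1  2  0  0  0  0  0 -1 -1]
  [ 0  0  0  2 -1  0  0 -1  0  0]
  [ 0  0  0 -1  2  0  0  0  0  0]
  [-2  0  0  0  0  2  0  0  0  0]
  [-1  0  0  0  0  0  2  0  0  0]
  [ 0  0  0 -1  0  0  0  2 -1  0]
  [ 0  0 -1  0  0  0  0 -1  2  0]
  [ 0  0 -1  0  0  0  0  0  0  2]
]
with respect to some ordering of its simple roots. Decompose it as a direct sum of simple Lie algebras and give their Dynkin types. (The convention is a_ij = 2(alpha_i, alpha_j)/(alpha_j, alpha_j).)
The diagram associated to this matrix has two connected components: the simple roots {alpha_1, alpha_6, alpha_7} form a chain of 3 nodes with a double edge at one end; the terminal node there is the unique long simple root (C_3), and {alpha_2, alpha_3, alpha_4, alpha_5, alpha_8, alpha_9, alpha_10} form a chain of 5 nodes with a fork of two nodes at one end (D_7). A semisimple Lie algebra decomposes uniquely as the direct sum of simple ideals, one per connected component of its Dynkin diagram, so g ≅ C_3 ⊕ D_7 (dimension 21 + 91 = 112).

C3 + D7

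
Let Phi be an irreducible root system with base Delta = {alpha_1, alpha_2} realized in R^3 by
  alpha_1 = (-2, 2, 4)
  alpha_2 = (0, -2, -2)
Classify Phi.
G2

Compute the Cartan integers a_ij = 2(alpha_i, alpha_j)/(alpha_j, alpha_j); the resulting 2x2 Cartan matrix is
[[2, -3], [-1, 2]].
The roots have two lengths (squared-length ratio 3:1); the short ones are alpha_{2}. The associated Dynkin diagram is two nodes joined by a triple edge (G_2), so the type is G_2.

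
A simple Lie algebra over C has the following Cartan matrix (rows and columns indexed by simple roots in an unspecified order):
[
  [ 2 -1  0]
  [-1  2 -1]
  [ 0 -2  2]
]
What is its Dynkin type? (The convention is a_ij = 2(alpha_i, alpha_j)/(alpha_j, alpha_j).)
The matrix has rank 3 with 2's on the diagonal. Reading the off-diagonal entries as Dynkin edges (a single edge where a_ij = a_ji = -1; a double or triple edge where a_ij * a_ji = 2 or 3), the diagram is a chain of 3 nodes with a double edge at one end; the terminal node there is the unique long simple root (C_3). One simple-root ordering that puts it in standard form is (alpha_1, alpha_2, alpha_3). So the algebra is type C_3, i.e. sp(6).

C_3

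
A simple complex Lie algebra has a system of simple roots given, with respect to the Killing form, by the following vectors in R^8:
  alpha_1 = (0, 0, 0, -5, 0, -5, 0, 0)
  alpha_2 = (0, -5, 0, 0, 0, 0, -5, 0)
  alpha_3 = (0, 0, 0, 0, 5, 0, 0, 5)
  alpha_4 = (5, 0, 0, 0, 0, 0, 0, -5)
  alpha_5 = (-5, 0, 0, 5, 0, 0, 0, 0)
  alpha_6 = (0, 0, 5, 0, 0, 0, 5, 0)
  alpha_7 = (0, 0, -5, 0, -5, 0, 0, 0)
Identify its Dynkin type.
Compute the Cartan integers a_ij = 2(alpha_i, alpha_j)/(alpha_j, alpha_j); the resulting 7x7 Cartan matrix is
[[2, 0, 0, 0, -1, 0, 0], [0, 2, 0, 0, 0, -1, 0], [0, 0, 2, -1, 0, 0, -1], [0, 0, -1, 2, -1, 0, 0], [-1, 0, 0, -1, 2, 0, 0], [0, -1, 0, 0, 0, 2, -1], [0, 0, -1, 0, 0, -1, 2]].
All simple roots have the same length, so the diagram is simply laced. The associated Dynkin diagram is a chain of 7 nodes with single edges (A_7), so the type is A_7 (the algebra sl(8)).

type A_7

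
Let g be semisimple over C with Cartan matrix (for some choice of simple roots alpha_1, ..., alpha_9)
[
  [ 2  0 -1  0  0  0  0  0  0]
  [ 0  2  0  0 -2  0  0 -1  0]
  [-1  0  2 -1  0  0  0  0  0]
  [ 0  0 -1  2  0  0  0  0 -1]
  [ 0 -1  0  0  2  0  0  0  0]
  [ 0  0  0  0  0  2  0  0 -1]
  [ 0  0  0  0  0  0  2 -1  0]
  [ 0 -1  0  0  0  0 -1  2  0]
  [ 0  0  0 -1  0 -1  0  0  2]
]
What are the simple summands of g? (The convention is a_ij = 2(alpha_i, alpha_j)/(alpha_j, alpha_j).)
The diagram associated to this matrix has two connected components: the simple roots {alpha_1, alpha_3, alpha_4, alpha_6, alpha_9} form a chain of 5 nodes with single edges (A_5), and {alpha_2, alpha_5, alpha_7, alpha_8} form a chain of 4 nodes with a double edge at one end; the terminal node there is the unique short simple root (B_4). A semisimple Lie algebra decomposes uniquely as the direct sum of simple ideals, one per connected component of its Dynkin diagram, so g ≅ A_5 ⊕ B_4 (dimension 35 + 36 = 71).

A_5 + B_4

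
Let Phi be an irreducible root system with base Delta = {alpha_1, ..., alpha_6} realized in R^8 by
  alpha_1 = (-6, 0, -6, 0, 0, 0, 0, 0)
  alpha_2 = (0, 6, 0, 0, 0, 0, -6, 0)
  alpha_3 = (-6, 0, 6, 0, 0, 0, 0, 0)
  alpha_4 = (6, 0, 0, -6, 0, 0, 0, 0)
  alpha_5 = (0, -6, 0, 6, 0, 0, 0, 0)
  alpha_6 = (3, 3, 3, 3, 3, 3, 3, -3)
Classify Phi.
Compute the Cartan integers a_ij = 2(alpha_i, alpha_j)/(alpha_j, alpha_j); the resulting 6x6 Cartan matrix is
[[2, 0, 0, -1, 0, -1], [0, 2, 0, 0, -1, 0], [0, 0, 2, -1, 0, 0], [-1, 0, -1, 2, -1, 0], [0, -1, 0, -1, 2, 0], [-1, 0, 0, 0, 0, 2]].
All simple roots have the same length, so the diagram is simply laced. The associated Dynkin diagram is a chain of 5 nodes with one extra node attached to the third node from one end (E_6), so the type is E_6.

type E_6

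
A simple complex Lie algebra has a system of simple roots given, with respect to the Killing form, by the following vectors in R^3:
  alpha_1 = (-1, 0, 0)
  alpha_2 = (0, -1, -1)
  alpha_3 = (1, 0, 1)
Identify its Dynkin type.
B_3 (so(7))

Compute the Cartan integers a_ij = 2(alpha_i, alpha_j)/(alpha_j, alpha_j); the resulting 3x3 Cartan matrix is
[[2, 0, -1], [0, 2, -1], [-2, -1, 2]].
The roots have two lengths (squared-length ratio 2:1); the short ones are alpha_{1}. The associated Dynkin diagram is a chain of 3 nodes with a double edge at one end; the terminal node there is the unique short simple root (B_3), so the type is B_3 (the algebra so(7)).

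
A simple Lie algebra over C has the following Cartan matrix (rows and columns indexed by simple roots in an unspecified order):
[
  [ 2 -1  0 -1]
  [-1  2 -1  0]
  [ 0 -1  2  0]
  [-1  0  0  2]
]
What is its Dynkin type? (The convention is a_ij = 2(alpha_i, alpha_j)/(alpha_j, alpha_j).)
The matrix has rank 4 with 2's on the diagonal. Reading the off-diagonal entries as Dynkin edges (a single edge where a_ij = a_ji = -1; a double or triple edge where a_ij * a_ji = 2 or 3), the diagram is a chain of 4 nodes with single edges (A_4). One simple-root ordering that puts it in standard form is (alpha_4, alpha_1, alpha_2, alpha_3). So the algebra is type A_4, i.e. sl(5).

A_4 (sl(5))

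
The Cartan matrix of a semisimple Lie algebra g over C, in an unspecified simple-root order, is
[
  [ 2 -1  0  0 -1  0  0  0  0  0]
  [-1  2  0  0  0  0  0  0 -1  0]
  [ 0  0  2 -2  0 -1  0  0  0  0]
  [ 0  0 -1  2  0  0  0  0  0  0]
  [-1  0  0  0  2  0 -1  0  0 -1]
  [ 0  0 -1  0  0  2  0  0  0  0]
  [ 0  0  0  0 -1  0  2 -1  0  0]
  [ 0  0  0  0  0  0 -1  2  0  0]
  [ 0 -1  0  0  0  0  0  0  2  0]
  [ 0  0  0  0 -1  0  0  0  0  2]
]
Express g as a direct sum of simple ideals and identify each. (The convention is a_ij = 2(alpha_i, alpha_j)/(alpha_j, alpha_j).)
B3 ⊕ E7

The diagram associated to this matrix has two connected components: the simple roots {alpha_3, alpha_4, alpha_6} form a chain of 3 nodes with a double edge at one end; the terminal node there is the unique short simple root (B_3), and {alpha_1, alpha_2, alpha_5, alpha_7, alpha_8, alpha_9, alpha_10} form a chain of 6 nodes with one extra node attached to the third node from one end (E_7). A semisimple Lie algebra decomposes uniquely as the direct sum of simple ideals, one per connected component of its Dynkin diagram, so g ≅ B_3 ⊕ E_7 (dimension 21 + 133 = 154).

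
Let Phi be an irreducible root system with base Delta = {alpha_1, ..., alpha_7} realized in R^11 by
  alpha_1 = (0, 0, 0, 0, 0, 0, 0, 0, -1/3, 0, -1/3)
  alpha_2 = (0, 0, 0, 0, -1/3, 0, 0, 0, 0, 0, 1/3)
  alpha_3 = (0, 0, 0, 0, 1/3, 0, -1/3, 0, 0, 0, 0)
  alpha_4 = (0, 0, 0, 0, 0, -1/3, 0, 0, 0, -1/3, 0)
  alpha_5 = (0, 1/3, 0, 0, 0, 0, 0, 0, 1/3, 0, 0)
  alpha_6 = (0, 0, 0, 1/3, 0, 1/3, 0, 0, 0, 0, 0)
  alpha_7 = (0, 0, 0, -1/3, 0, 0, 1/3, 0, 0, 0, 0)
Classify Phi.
Compute the Cartan integers a_ij = 2(alpha_i, alpha_j)/(alpha_j, alpha_j); the resulting 7x7 Cartan matrix is
[[2, -1, 0, 0, -1, 0, 0], [-1, 2, -1, 0, 0, 0, 0], [0, -1, 2, 0, 0, 0, -1], [0, 0, 0, 2, 0, -1, 0], [-1, 0, 0, 0, 2, 0, 0], [0, 0, 0, -1, 0, 2, -1], [0, 0, -1, 0, 0, -1, 2]].
All simple roots have the same length, so the diagram is simply laced. The associated Dynkin diagram is a chain of 7 nodes with single edges (A_7), so the type is A_7 (the algebra sl(8)).

type A_7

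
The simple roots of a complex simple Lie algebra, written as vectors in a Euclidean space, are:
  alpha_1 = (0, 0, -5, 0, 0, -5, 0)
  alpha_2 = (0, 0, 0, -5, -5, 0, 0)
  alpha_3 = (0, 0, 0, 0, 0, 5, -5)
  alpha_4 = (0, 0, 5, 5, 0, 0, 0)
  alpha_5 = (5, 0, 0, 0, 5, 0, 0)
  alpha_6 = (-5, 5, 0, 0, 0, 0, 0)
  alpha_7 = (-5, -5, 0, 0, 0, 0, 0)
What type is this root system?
D_7 (so(14))

Compute the Cartan integers a_ij = 2(alpha_i, alpha_j)/(alpha_j, alpha_j); the resulting 7x7 Cartan matrix is
[[2, 0, -1, -1, 0, 0, 0], [0, 2, 0, -1, -1, 0, 0], [-1, 0, 2, 0, 0, 0, 0], [-1, -1, 0, 2, 0, 0, 0], [0, -1, 0, 0, 2, -1, -1], [0, 0, 0, 0, -1, 2, 0], [0, 0, 0, 0, -1, 0, 2]].
All simple roots have the same length, so the diagram is simply laced. The associated Dynkin diagram is a chain of 5 nodes with a fork of two nodes at one end (D_7), so the type is D_7 (the algebra so(14)).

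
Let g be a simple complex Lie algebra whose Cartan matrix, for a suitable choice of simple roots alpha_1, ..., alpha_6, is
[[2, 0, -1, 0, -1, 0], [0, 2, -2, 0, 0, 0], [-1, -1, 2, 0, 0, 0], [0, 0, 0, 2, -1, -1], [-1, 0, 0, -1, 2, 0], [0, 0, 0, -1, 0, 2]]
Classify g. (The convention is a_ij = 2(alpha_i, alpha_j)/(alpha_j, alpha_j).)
The matrix has rank 6 with 2's on the diagonal. Reading the off-diagonal entries as Dynkin edges (a single edge where a_ij = a_ji = -1; a double or triple edge where a_ij * a_ji = 2 or 3), the diagram is a chain of 6 nodes with a double edge at one end; the terminal node there is the unique long simple root (C_6). One simple-root ordering that puts it in standard form is (alpha_6, alpha_4, alpha_5, alpha_1, alpha_3, alpha_2). So the algebra is type C_6, i.e. sp(12).

C_6 (sp(12))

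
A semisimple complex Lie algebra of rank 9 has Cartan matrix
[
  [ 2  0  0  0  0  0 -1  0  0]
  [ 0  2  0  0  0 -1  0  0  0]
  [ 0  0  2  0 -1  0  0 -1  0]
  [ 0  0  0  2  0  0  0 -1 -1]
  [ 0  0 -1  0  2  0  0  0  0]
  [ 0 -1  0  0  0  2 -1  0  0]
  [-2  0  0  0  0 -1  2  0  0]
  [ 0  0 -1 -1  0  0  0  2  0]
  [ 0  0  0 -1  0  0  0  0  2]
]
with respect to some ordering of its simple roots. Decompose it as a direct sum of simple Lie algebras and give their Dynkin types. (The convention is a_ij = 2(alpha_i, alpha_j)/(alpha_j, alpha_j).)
The diagram associated to this matrix has two connected components: the simple roots {alpha_3, alpha_4, alpha_5, alpha_8, alpha_9} form a chain of 5 nodes with single edges (A_5), and {alpha_1, alpha_2, alpha_6, alpha_7} form a chain of 4 nodes with a double edge at one end; the terminal node there is the unique short simple root (B_4). A semisimple Lie algebra decomposes uniquely as the direct sum of simple ideals, one per connected component of its Dynkin diagram, so g ≅ A_5 ⊕ B_4 (dimension 35 + 36 = 71).

A_5 (sl(6)) ⊕ B_4 (so(9))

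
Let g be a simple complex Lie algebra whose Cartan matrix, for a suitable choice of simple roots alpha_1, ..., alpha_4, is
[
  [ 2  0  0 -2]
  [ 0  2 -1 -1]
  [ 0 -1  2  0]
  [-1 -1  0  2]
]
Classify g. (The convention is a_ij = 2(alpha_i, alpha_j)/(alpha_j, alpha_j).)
The matrix has rank 4 with 2's on the diagonal. Reading the off-diagonal entries as Dynkin edges (a single edge where a_ij = a_ji = -1; a double or triple edge where a_ij * a_ji = 2 or 3), the diagram is a chain of 4 nodes with a double edge at one end; the terminal node there is the unique long simple root (C_4). One simple-root ordering that puts it in standard form is (alpha_3, alpha_2, alpha_4, alpha_1). So the algebra is type C_4, i.e. sp(8).

C4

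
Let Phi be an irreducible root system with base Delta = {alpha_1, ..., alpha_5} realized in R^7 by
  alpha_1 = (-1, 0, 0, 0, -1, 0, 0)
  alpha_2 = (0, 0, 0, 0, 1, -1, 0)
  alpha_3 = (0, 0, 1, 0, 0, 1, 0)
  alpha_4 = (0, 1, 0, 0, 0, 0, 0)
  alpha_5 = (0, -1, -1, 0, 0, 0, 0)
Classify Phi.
Compute the Cartan integers a_ij = 2(alpha_i, alpha_j)/(alpha_j, alpha_j); the resulting 5x5 Cartan matrix is
[[2, -1, 0, 0, 0], [-1, 2, -1, 0, 0], [0, -1, 2, 0, -1], [0, 0, 0, 2, -1], [0, 0, -1, -2, 2]].
The roots have two lengths (squared-length ratio 2:1); the short ones are alpha_{4}. The associated Dynkin diagram is a chain of 5 nodes with a double edge at one end; the terminal node there is the unique short simple root (B_5), so the type is B_5 (the algebra so(11)).

type B_5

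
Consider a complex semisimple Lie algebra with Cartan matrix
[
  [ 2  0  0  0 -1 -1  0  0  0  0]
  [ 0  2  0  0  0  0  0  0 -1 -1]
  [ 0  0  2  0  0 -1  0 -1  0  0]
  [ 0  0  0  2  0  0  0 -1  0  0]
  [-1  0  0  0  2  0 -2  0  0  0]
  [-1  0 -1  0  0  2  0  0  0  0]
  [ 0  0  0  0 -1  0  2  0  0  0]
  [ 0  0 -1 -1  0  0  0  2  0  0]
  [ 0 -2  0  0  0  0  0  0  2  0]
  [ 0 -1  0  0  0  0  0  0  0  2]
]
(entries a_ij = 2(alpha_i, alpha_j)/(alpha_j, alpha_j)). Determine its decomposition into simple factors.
The diagram associated to this matrix has two connected components: the simple roots {alpha_1, alpha_3, alpha_4, alpha_5, alpha_6, alpha_7, alpha_8} form a chain of 7 nodes with a double edge at one end; the terminal node there is the unique short simple root (B_7), and {alpha_2, alpha_9, alpha_10} form a chain of 3 nodes with a double edge at one end; the terminal node there is the unique long simple root (C_3). A semisimple Lie algebra decomposes uniquely as the direct sum of simple ideals, one per connected component of its Dynkin diagram, so g ≅ B_7 ⊕ C_3 (dimension 105 + 21 = 126).

type B_7 ⊕ type C_3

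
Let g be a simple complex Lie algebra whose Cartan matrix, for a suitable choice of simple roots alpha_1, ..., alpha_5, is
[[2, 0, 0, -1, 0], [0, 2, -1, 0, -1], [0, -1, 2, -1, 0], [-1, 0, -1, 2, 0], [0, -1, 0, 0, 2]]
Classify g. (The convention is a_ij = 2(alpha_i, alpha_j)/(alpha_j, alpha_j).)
type A_5

The matrix has rank 5 with 2's on the diagonal. Reading the off-diagonal entries as Dynkin edges (a single edge where a_ij = a_ji = -1; a double or triple edge where a_ij * a_ji = 2 or 3), the diagram is a chain of 5 nodes with single edges (A_5). One simple-root ordering that puts it in standard form is (alpha_5, alpha_2, alpha_3, alpha_4, alpha_1). So the algebra is type A_5, i.e. sl(6).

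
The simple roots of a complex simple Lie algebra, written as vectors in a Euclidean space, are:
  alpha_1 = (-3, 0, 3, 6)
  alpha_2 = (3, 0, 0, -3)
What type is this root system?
Compute the Cartan integers a_ij = 2(alpha_i, alpha_j)/(alpha_j, alpha_j); the resulting 2x2 Cartan matrix is
[[2, -3], [-1, 2]].
The roots have two lengths (squared-length ratio 3:1); the short ones are alpha_{2}. The associated Dynkin diagram is two nodes joined by a triple edge (G_2), so the type is G_2.

G2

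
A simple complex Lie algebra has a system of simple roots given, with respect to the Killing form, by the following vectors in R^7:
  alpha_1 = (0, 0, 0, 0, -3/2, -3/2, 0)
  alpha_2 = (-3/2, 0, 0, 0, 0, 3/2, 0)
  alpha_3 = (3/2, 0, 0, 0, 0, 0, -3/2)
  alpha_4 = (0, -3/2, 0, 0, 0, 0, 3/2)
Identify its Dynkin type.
A4

Compute the Cartan integers a_ij = 2(alpha_i, alpha_j)/(alpha_j, alpha_j); the resulting 4x4 Cartan matrix is
[[2, -1, 0, 0], [-1, 2, -1, 0], [0, -1, 2, -1], [0, 0, -1, 2]].
All simple roots have the same length, so the diagram is simply laced. The associated Dynkin diagram is a chain of 4 nodes with single edges (A_4), so the type is A_4 (the algebra sl(5)).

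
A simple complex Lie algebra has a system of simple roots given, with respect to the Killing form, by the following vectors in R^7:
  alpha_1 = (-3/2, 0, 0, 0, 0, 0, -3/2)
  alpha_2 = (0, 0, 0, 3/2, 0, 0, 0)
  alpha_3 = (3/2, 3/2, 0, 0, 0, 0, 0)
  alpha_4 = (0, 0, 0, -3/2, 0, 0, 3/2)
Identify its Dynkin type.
Compute the Cartan integers a_ij = 2(alpha_i, alpha_j)/(alpha_j, alpha_j); the resulting 4x4 Cartan matrix is
[[2, 0, -1, -1], [0, 2, 0, -1], [-1, 0, 2, 0], [-1, -2, 0, 2]].
The roots have two lengths (squared-length ratio 2:1); the short ones are alpha_{2}. The associated Dynkin diagram is a chain of 4 nodes with a double edge at one end; the terminal node there is the unique short simple root (B_4), so the type is B_4 (the algebra so(9)).

B_4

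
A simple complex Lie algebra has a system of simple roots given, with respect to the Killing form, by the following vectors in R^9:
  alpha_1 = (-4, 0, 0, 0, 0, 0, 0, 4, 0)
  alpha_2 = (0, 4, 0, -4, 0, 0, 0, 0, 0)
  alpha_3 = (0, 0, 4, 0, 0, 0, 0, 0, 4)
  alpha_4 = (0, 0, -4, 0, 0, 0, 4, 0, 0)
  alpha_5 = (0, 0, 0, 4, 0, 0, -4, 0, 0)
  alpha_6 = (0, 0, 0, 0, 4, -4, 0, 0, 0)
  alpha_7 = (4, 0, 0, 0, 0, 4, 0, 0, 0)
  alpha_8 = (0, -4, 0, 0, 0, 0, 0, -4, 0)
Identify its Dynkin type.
Compute the Cartan integers a_ij = 2(alpha_i, alpha_j)/(alpha_j, alpha_j); the resulting 8x8 Cartan matrix is
[[2, 0, 0, 0, 0, 0, -1, -1], [0, 2, 0, 0, -1, 0, 0, -1], [0, 0, 2, -1, 0, 0, 0, 0], [0, 0, -1, 2, -1, 0, 0, 0], [0, -1, 0, -1, 2, 0, 0, 0], [0, 0, 0, 0, 0, 2, -1, 0], [-1, 0, 0, 0, 0, -1, 2, 0], [-1, -1, 0, 0, 0, 0, 0, 2]].
All simple roots have the same length, so the diagram is simply laced. The associated Dynkin diagram is a chain of 8 nodes with single edges (A_8), so the type is A_8 (the algebra sl(9)).

A_8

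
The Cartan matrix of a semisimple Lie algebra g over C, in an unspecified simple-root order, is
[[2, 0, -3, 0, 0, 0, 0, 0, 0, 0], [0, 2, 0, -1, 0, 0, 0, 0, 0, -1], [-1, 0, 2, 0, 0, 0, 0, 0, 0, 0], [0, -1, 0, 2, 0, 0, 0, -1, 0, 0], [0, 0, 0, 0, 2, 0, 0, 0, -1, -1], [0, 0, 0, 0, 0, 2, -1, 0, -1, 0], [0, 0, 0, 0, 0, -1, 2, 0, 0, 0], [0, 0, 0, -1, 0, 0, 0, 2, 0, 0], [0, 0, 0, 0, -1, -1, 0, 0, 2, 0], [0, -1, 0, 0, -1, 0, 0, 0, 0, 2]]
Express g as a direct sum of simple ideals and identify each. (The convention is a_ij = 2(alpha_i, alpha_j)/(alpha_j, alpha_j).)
A_8 (sl(9)) + G_2

The diagram associated to this matrix has two connected components: the simple roots {alpha_2, alpha_4, alpha_5, alpha_6, alpha_7, alpha_8, alpha_9, alpha_10} form a chain of 8 nodes with single edges (A_8), and {alpha_1, alpha_3} form two nodes joined by a triple edge (G_2). A semisimple Lie algebra decomposes uniquely as the direct sum of simple ideals, one per connected component of its Dynkin diagram, so g ≅ A_8 ⊕ G_2 (dimension 80 + 14 = 94).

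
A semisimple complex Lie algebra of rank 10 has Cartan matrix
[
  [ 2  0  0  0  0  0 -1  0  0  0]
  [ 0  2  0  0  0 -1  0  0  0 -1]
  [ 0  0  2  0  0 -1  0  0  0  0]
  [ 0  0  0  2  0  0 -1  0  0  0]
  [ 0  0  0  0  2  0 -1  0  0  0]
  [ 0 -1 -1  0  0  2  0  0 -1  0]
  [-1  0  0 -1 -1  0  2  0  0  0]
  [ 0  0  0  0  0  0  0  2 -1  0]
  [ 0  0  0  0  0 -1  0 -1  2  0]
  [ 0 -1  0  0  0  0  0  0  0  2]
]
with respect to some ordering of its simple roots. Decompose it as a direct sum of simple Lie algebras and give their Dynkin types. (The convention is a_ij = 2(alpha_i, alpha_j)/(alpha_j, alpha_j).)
The diagram associated to this matrix has two connected components: the simple roots {alpha_1, alpha_4, alpha_5, alpha_7} form a chain of 2 nodes with a fork of two nodes at one end (D_4), and {alpha_2, alpha_3, alpha_6, alpha_8, alpha_9, alpha_10} form a chain of 5 nodes with one extra node attached to the third node from one end (E_6). A semisimple Lie algebra decomposes uniquely as the direct sum of simple ideals, one per connected component of its Dynkin diagram, so g ≅ D_4 ⊕ E_6 (dimension 28 + 78 = 106).

D_4 (so(8)) + E_6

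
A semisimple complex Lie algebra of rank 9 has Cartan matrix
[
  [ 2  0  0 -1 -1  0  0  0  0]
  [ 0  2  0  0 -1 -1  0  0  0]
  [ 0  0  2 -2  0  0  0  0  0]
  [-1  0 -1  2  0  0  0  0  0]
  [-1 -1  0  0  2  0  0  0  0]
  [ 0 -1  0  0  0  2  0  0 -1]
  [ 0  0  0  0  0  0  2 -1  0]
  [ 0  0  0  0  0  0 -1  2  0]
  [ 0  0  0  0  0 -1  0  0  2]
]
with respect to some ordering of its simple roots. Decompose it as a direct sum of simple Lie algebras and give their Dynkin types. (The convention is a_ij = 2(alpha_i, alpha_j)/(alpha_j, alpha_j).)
A_2 (sl(3)) + C_7 (sp(14))

The diagram associated to this matrix has two connected components: the simple roots {alpha_7, alpha_8} form a chain of 2 nodes with single edges (A_2), and {alpha_1, alpha_2, alpha_3, alpha_4, alpha_5, alpha_6, alpha_9} form a chain of 7 nodes with a double edge at one end; the terminal node there is the unique long simple root (C_7). A semisimple Lie algebra decomposes uniquely as the direct sum of simple ideals, one per connected component of its Dynkin diagram, so g ≅ A_2 ⊕ C_7 (dimension 8 + 105 = 113).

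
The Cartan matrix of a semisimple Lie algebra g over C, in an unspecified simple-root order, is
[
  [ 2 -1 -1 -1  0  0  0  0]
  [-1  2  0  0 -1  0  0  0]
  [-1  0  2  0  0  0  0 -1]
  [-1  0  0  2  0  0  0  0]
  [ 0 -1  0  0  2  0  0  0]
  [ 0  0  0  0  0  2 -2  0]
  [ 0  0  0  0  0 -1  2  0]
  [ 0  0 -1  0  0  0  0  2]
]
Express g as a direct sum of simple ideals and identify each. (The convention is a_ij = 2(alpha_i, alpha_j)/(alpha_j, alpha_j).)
B2 + E6

The diagram associated to this matrix has two connected components: the simple roots {alpha_6, alpha_7} form a chain of 2 nodes with a double edge at one end; the terminal node there is the unique short simple root (B_2), and {alpha_1, alpha_2, alpha_3, alpha_4, alpha_5, alpha_8} form a chain of 5 nodes with one extra node attached to the third node from one end (E_6). A semisimple Lie algebra decomposes uniquely as the direct sum of simple ideals, one per connected component of its Dynkin diagram, so g ≅ B_2 ⊕ E_6 (dimension 10 + 78 = 88).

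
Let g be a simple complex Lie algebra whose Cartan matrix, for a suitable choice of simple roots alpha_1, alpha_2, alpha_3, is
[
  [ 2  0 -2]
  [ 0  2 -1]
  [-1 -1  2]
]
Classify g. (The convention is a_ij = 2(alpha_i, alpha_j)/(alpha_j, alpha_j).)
The matrix has rank 3 with 2's on the diagonal. Reading the off-diagonal entries as Dynkin edges (a single edge where a_ij = a_ji = -1; a double or triple edge where a_ij * a_ji = 2 or 3), the diagram is a chain of 3 nodes with a double edge at one end; the terminal node there is the unique long simple root (C_3). One simple-root ordering that puts it in standard form is (alpha_2, alpha_3, alpha_1). So the algebra is type C_3, i.e. sp(6).

C3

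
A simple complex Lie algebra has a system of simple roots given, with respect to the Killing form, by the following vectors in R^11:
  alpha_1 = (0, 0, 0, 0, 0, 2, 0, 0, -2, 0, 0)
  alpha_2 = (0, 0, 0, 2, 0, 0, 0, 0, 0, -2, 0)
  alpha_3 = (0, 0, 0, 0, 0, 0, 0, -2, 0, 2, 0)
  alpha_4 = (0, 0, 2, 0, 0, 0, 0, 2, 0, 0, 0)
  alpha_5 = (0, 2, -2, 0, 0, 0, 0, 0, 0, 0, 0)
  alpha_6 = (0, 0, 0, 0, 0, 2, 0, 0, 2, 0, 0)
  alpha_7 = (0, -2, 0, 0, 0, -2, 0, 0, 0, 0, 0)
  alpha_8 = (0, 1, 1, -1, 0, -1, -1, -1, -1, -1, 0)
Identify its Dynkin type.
E8

Compute the Cartan integers a_ij = 2(alpha_i, alpha_j)/(alpha_j, alpha_j); the resulting 8x8 Cartan matrix is
[[2, 0, 0, 0, 0, 0, -1, 0], [0, 2, -1, 0, 0, 0, 0, 0], [0, -1, 2, -1, 0, 0, 0, 0], [0, 0, -1, 2, -1, 0, 0, 0], [0, 0, 0, -1, 2, 0, -1, 0], [0, 0, 0, 0, 0, 2, -1, -1], [-1, 0, 0, 0, -1, -1, 2, 0], [0, 0, 0, 0, 0, -1, 0, 2]].
All simple roots have the same length, so the diagram is simply laced. The associated Dynkin diagram is a chain of 7 nodes with one extra node attached to the third node from one end (E_8), so the type is E_8.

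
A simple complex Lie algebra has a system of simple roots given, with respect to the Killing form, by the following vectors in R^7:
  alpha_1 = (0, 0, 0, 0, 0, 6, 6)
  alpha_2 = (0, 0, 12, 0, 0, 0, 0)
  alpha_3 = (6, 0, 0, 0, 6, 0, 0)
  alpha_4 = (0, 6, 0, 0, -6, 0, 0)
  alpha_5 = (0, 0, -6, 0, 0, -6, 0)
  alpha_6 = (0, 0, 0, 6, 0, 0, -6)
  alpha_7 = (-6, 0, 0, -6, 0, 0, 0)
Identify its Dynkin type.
Compute the Cartan integers a_ij = 2(alpha_i, alpha_j)/(alpha_j, alpha_j); the resulting 7x7 Cartan matrix is
[[2, 0, 0, 0, -1, -1, 0], [0, 2, 0, 0, -2, 0, 0], [0, 0, 2, -1, 0, 0, -1], [0, 0, -1, 2, 0, 0, 0], [-1, -1, 0, 0, 2, 0, 0], [-1, 0, 0, 0, 0, 2, -1], [0, 0, -1, 0, 0, -1, 2]].
The roots have two lengths (squared-length ratio 2:1); the short ones are alpha_{1,3,4,5,6,7}. The associated Dynkin diagram is a chain of 7 nodes with a double edge at one end; the terminal node there is the unique long simple root (C_7), so the type is C_7 (the algebra sp(14)).

C_7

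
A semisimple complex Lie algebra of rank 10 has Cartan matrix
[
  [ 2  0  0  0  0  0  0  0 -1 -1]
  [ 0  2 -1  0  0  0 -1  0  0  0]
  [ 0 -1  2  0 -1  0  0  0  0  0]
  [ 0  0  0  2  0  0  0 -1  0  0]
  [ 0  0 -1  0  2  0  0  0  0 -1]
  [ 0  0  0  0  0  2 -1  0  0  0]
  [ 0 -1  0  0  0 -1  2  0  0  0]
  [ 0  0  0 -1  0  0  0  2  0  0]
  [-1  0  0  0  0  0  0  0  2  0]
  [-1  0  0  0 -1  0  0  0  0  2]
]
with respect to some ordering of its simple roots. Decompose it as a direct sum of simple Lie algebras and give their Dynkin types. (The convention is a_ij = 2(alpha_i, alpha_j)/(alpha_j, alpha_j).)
The diagram associated to this matrix has two connected components: the simple roots {alpha_4, alpha_8} form a chain of 2 nodes with single edges (A_2), and {alpha_1, alpha_2, alpha_3, alpha_5, alpha_6, alpha_7, alpha_9, alpha_10} form a chain of 8 nodes with single edges (A_8). A semisimple Lie algebra decomposes uniquely as the direct sum of simple ideals, one per connected component of its Dynkin diagram, so g ≅ A_2 ⊕ A_8 (dimension 8 + 80 = 88).

A2 + A8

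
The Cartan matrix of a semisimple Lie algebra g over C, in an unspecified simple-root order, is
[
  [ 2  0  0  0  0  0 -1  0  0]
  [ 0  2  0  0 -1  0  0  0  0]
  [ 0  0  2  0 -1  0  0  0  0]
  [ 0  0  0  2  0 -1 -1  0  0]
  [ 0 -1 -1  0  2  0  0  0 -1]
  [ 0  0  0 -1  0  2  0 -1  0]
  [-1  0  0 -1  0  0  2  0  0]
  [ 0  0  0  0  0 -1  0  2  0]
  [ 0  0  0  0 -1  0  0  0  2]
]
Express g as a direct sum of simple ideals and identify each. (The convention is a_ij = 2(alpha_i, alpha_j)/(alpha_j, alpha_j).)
A_5 (sl(6)) ⊕ D_4 (so(8))

The diagram associated to this matrix has two connected components: the simple roots {alpha_1, alpha_4, alpha_6, alpha_7, alpha_8} form a chain of 5 nodes with single edges (A_5), and {alpha_2, alpha_3, alpha_5, alpha_9} form a chain of 2 nodes with a fork of two nodes at one end (D_4). A semisimple Lie algebra decomposes uniquely as the direct sum of simple ideals, one per connected component of its Dynkin diagram, so g ≅ A_5 ⊕ D_4 (dimension 35 + 28 = 63).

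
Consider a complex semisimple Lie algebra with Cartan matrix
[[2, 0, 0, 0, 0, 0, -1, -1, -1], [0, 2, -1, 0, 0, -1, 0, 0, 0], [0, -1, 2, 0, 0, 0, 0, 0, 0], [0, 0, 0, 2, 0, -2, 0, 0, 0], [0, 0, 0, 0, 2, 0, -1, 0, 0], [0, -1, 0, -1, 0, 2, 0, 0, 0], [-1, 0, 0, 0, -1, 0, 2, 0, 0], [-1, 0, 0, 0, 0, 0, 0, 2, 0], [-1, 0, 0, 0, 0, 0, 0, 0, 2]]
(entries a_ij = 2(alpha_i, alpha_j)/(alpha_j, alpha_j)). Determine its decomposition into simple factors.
type C_4 + type D_5

The diagram associated to this matrix has two connected components: the simple roots {alpha_2, alpha_3, alpha_4, alpha_6} form a chain of 4 nodes with a double edge at one end; the terminal node there is the unique long simple root (C_4), and {alpha_1, alpha_5, alpha_7, alpha_8, alpha_9} form a chain of 3 nodes with a fork of two nodes at one end (D_5). A semisimple Lie algebra decomposes uniquely as the direct sum of simple ideals, one per connected component of its Dynkin diagram, so g ≅ C_4 ⊕ D_5 (dimension 36 + 45 = 81).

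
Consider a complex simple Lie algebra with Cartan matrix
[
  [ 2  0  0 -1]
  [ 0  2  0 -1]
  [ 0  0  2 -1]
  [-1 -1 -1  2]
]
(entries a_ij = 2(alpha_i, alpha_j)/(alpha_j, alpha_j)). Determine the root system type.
The matrix has rank 4 with 2's on the diagonal. Reading the off-diagonal entries as Dynkin edges (a single edge where a_ij = a_ji = -1; a double or triple edge where a_ij * a_ji = 2 or 3), the diagram is a chain of 2 nodes with a fork of two nodes at one end (D_4). One simple-root ordering that puts it in standard form is (alpha_3, alpha_4, alpha_2, alpha_1). So the algebra is type D_4, i.e. so(8).

D_4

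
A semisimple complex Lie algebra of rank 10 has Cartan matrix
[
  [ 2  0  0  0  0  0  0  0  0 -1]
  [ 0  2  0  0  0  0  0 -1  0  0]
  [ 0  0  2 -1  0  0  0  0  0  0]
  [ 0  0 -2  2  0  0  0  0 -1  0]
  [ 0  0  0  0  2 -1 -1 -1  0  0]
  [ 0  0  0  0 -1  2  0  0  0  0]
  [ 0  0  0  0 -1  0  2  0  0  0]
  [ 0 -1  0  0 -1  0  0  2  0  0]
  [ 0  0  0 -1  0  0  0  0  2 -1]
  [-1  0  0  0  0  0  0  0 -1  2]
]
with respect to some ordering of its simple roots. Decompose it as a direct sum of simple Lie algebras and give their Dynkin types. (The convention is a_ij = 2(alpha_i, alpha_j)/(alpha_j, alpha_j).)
The diagram associated to this matrix has two connected components: the simple roots {alpha_1, alpha_3, alpha_4, alpha_9, alpha_10} form a chain of 5 nodes with a double edge at one end; the terminal node there is the unique short simple root (B_5), and {alpha_2, alpha_5, alpha_6, alpha_7, alpha_8} form a chain of 3 nodes with a fork of two nodes at one end (D_5). A semisimple Lie algebra decomposes uniquely as the direct sum of simple ideals, one per connected component of its Dynkin diagram, so g ≅ B_5 ⊕ D_5 (dimension 55 + 45 = 100).

B5 ⊕ D5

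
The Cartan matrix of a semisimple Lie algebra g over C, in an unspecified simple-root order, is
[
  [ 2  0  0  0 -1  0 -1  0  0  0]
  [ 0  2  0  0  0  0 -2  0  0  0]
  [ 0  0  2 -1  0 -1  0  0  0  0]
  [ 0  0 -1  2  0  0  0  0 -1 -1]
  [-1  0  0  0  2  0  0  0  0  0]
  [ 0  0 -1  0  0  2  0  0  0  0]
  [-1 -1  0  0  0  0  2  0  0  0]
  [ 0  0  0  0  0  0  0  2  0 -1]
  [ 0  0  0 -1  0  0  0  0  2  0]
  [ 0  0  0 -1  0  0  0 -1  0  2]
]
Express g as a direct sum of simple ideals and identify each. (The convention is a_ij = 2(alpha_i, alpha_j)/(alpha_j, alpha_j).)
C4 ⊕ E6

The diagram associated to this matrix has two connected components: the simple roots {alpha_1, alpha_2, alpha_5, alpha_7} form a chain of 4 nodes with a double edge at one end; the terminal node there is the unique long simple root (C_4), and {alpha_3, alpha_4, alpha_6, alpha_8, alpha_9, alpha_10} form a chain of 5 nodes with one extra node attached to the third node from one end (E_6). A semisimple Lie algebra decomposes uniquely as the direct sum of simple ideals, one per connected component of its Dynkin diagram, so g ≅ C_4 ⊕ E_6 (dimension 36 + 78 = 114).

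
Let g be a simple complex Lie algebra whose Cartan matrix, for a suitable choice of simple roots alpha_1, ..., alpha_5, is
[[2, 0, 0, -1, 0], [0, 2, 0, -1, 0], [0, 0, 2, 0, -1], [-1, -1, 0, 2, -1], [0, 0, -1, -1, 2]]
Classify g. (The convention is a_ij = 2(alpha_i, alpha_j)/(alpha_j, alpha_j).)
D5

The matrix has rank 5 with 2's on the diagonal. Reading the off-diagonal entries as Dynkin edges (a single edge where a_ij = a_ji = -1; a double or triple edge where a_ij * a_ji = 2 or 3), the diagram is a chain of 3 nodes with a fork of two nodes at one end (D_5). One simple-root ordering that puts it in standard form is (alpha_3, alpha_5, alpha_4, alpha_2, alpha_1). So the algebra is type D_5, i.e. so(10).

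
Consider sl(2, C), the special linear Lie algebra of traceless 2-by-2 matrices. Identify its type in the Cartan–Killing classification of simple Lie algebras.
A_1 (sl(2))

This is sl(2), which has dimension 2^2 - 1 = 3 and rank 2 - 1 = 1 (a Cartan subalgebra is the diagonal traceless matrices). In the classification of classical Lie algebras, the special linear algebra sl(n+1) has type A_n; here n = 1, so the Dynkin diagram is a chain of 1 nodes with single edges (A_1). Hence the type is A_1.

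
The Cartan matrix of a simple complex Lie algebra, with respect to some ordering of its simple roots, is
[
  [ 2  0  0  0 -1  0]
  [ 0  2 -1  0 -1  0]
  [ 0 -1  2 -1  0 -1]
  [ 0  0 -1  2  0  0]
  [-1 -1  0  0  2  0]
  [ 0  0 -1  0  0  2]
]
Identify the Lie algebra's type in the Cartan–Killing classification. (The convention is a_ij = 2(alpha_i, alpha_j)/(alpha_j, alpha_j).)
The matrix has rank 6 with 2's on the diagonal. Reading the off-diagonal entries as Dynkin edges (a single edge where a_ij = a_ji = -1; a double or triple edge where a_ij * a_ji = 2 or 3), the diagram is a chain of 4 nodes with a fork of two nodes at one end (D_6). One simple-root ordering that puts it in standard form is (alpha_1, alpha_5, alpha_2, alpha_3, alpha_4, alpha_6). So the algebra is type D_6, i.e. so(12).

D_6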